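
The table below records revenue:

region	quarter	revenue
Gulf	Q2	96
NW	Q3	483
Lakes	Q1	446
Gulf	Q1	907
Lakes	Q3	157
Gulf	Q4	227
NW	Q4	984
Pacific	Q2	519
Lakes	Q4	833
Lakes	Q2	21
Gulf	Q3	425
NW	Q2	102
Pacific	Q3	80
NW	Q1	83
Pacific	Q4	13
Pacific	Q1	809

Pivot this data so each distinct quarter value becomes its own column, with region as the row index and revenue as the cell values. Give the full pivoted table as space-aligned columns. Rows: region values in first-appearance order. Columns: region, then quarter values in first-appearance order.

region   Q2   Q3   Q1   Q4 
Gulf     96   425  907  227
NW       102  483  83   984
Lakes    21   157  446  833
Pacific  519  80   809  13 

Columns: region plus the 4 distinct quarter values (Q2, Q3, Q1, Q4).
For example, row Gulf column Q2 takes revenue=96 from the long row (Gulf, Q2).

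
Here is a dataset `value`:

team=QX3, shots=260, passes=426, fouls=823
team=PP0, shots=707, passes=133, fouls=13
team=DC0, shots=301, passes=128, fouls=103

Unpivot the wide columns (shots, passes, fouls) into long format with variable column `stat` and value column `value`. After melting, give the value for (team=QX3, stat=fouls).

823

Unpivoting turns each (team, wide-column) pair into one long row.
The wide cell at row QX3, column fouls holds 823, so the long row (QX3, fouls) has value=823.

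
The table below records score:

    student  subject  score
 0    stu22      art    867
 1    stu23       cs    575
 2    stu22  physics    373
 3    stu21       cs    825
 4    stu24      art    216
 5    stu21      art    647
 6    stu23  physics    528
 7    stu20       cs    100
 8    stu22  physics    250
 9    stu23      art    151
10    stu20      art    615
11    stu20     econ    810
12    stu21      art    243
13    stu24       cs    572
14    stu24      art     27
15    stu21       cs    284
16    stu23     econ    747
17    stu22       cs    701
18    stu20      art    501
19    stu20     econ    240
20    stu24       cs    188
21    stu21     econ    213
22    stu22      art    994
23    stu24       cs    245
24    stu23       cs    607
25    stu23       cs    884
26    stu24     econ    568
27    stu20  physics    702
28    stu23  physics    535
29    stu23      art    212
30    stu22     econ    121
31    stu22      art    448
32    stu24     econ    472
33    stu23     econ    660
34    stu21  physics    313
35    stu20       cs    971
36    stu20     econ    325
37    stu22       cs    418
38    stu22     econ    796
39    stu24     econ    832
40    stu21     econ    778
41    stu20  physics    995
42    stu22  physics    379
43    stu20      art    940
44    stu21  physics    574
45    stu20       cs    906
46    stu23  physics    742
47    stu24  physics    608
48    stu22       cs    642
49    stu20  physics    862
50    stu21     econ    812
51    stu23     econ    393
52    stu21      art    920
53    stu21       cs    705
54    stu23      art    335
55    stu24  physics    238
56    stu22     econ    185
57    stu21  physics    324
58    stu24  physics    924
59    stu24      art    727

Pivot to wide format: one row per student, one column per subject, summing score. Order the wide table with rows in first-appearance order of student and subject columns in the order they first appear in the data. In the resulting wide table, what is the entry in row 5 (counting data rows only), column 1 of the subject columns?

With rows in first-appearance order of student, row 5 is student=stu20. subject columns in first-appearance order: art, cs, physics, econ; column 1 is art.
Long rows with student=stu20, subject=art: 615 + 501 + 940 = 2056.

2056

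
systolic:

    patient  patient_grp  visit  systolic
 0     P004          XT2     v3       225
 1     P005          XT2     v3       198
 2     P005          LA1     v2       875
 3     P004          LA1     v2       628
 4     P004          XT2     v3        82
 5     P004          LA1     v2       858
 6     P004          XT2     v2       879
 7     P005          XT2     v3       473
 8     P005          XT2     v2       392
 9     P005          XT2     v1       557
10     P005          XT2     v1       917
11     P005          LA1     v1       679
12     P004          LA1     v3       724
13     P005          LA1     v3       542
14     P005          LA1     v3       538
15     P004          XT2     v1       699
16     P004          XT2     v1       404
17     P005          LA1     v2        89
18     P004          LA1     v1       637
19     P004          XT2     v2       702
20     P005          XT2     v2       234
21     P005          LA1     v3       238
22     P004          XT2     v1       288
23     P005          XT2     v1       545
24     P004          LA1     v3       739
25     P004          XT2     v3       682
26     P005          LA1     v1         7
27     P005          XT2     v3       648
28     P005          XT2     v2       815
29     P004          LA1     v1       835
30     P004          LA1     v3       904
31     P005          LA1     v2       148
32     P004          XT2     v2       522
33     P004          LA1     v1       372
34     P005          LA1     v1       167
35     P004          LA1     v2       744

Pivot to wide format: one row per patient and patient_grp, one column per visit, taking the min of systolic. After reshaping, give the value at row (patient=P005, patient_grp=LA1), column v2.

Rows with patient=P005, patient_grp=LA1 and visit=v2: systolic values are 875, 89, 148.
min(875, 89, 148) = 89.

89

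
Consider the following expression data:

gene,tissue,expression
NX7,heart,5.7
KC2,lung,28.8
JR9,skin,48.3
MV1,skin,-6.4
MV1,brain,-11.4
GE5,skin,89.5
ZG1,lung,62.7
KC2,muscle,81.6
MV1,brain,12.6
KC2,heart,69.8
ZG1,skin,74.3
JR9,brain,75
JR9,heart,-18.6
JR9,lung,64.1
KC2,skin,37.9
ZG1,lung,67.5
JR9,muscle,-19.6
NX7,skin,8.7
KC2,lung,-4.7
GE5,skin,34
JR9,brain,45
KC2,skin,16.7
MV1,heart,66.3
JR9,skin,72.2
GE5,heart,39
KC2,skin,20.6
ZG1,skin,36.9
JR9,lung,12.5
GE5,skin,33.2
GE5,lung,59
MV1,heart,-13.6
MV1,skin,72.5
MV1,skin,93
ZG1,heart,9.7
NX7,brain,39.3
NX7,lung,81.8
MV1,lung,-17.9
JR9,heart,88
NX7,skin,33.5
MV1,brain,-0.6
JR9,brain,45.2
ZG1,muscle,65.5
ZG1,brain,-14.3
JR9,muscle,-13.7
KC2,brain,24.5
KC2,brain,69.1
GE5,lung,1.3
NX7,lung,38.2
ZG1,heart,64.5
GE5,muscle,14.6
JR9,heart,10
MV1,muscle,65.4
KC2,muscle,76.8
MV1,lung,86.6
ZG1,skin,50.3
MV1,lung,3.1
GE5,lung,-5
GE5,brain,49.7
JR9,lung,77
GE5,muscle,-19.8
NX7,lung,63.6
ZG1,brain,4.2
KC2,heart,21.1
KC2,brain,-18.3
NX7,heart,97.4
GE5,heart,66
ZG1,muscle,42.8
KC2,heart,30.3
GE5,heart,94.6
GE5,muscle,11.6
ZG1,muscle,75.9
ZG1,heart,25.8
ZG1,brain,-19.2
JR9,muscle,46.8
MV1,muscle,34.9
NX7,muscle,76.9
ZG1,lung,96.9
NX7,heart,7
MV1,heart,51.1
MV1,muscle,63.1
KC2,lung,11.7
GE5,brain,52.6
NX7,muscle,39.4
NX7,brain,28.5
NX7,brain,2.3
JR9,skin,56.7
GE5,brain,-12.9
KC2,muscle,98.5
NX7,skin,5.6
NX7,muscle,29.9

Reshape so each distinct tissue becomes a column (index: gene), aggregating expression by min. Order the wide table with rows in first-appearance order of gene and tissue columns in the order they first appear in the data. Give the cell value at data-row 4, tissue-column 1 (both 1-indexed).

-13.6

With rows in first-appearance order of gene, row 4 is gene=MV1. tissue columns in first-appearance order: heart, lung, skin, brain, muscle; column 1 is heart.
Long rows with gene=MV1, tissue=heart: min(66.3, -13.6, 51.1) = -13.6.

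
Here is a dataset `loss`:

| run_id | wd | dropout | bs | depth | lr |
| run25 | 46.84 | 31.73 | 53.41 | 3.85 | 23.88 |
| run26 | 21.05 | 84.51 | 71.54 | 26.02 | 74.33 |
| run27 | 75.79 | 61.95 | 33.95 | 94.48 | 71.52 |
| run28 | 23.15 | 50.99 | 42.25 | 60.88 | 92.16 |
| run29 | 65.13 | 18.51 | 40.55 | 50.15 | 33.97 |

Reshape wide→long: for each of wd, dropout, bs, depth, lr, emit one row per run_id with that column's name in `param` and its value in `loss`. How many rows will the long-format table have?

5 run_id values × 5 melted columns = 25 rows.

25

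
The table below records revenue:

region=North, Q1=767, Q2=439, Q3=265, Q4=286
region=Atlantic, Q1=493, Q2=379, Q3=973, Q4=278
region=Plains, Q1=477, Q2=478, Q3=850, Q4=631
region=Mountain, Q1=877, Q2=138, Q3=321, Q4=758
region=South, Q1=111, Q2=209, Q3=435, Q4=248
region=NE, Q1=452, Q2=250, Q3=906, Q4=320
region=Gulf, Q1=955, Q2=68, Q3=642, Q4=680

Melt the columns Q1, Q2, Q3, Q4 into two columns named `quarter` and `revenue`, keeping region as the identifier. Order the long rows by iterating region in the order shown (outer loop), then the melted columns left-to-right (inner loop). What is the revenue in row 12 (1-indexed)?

28 rows total (7 × 4). Row 12: index ⌊(12-1)/4⌋ = 2 into region → Plains; (12-1) mod 4 = 3 into the melted columns → Q4.
So row 12 is (Plains, Q4, 631); revenue = 631.

631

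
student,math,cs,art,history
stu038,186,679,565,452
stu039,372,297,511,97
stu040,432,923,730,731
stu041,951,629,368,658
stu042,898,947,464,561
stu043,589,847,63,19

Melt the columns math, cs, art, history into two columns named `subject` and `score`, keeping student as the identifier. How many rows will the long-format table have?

6 student values × 4 melted columns = 24 rows.

24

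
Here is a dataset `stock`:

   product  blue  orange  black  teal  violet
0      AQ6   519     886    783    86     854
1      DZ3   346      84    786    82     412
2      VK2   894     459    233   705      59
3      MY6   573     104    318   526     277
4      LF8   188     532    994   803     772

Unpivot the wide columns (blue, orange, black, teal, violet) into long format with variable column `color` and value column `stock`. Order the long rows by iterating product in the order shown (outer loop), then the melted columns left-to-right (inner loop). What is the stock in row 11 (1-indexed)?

25 rows total (5 × 5). Row 11: index ⌊(11-1)/5⌋ = 2 into product → VK2; (11-1) mod 5 = 0 into the melted columns → blue.
So row 11 is (VK2, blue, 894); stock = 894.

894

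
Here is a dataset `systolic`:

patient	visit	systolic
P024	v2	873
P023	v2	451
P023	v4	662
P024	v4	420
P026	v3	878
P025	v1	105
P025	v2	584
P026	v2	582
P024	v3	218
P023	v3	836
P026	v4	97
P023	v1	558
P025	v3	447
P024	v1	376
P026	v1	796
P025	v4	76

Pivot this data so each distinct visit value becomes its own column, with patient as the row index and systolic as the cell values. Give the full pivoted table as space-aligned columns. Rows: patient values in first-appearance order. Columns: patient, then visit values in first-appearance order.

Columns: patient plus the 4 distinct visit values (v2, v4, v3, v1).
For example, row P024 column v2 takes systolic=873 from the long row (P024, v2).

patient  v2   v4   v3   v1 
P024     873  420  218  376
P023     451  662  836  558
P026     582  97   878  796
P025     584  76   447  105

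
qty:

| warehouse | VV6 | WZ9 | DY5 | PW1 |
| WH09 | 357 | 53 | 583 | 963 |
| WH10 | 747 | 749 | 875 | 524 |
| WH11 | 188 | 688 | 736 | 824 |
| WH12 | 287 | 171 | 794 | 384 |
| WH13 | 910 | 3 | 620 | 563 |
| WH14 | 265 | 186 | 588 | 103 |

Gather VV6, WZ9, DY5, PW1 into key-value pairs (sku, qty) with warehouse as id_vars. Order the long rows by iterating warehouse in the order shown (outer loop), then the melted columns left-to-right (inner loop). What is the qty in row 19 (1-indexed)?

24 rows total (6 × 4). Row 19: index ⌊(19-1)/4⌋ = 4 into warehouse → WH13; (19-1) mod 4 = 2 into the melted columns → DY5.
So row 19 is (WH13, DY5, 620); qty = 620.

620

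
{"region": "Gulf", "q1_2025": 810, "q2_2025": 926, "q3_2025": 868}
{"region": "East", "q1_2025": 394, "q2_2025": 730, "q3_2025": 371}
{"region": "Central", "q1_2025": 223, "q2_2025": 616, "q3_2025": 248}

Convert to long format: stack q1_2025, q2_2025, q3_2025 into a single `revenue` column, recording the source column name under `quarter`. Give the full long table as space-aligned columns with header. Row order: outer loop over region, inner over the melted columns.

region   quarter  revenue
Gulf     q1_2025  810    
Gulf     q2_2025  926    
Gulf     q3_2025  868    
East     q1_2025  394    
East     q2_2025  730    
East     q3_2025  371    
Central  q1_2025  223    
Central  q2_2025  616    
Central  q3_2025  248    

Each (region, column) pair becomes one row: 3 × 3 = 9 rows.
For example, (Gulf, q1_2025) → revenue=810.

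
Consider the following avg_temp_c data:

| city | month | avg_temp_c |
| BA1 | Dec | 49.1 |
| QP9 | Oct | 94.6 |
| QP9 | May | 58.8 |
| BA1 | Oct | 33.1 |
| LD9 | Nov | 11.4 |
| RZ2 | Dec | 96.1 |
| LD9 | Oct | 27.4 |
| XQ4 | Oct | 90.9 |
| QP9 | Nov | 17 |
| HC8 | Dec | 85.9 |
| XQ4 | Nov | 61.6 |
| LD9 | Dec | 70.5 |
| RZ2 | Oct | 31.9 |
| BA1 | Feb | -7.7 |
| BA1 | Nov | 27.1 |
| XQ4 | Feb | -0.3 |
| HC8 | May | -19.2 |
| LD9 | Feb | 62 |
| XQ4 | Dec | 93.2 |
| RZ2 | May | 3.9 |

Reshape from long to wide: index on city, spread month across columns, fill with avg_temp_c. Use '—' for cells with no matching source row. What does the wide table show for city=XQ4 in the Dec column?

The long row with city=XQ4, month=Dec has avg_temp_c=93.2.

93.2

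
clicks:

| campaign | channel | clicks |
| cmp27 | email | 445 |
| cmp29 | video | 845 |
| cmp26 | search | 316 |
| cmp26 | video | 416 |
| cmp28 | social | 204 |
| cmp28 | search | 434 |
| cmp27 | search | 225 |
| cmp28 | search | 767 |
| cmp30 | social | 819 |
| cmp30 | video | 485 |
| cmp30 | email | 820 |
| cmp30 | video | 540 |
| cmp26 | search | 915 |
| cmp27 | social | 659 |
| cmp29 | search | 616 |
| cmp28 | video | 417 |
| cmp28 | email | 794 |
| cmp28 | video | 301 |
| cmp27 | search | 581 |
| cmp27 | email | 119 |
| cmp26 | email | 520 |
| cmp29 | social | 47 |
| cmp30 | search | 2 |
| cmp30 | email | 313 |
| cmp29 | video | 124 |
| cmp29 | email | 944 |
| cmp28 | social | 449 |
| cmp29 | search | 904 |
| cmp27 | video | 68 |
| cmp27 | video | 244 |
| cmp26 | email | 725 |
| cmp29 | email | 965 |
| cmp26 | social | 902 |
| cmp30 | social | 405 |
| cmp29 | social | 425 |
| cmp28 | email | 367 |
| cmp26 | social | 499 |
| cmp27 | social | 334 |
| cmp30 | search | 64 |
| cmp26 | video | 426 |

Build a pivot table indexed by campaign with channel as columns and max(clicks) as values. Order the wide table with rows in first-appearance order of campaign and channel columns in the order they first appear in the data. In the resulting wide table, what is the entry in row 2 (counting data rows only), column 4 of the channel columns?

425

With rows in first-appearance order of campaign, row 2 is campaign=cmp29. channel columns in first-appearance order: email, video, search, social; column 4 is social.
Long rows with campaign=cmp29, channel=social: max(47, 425) = 425.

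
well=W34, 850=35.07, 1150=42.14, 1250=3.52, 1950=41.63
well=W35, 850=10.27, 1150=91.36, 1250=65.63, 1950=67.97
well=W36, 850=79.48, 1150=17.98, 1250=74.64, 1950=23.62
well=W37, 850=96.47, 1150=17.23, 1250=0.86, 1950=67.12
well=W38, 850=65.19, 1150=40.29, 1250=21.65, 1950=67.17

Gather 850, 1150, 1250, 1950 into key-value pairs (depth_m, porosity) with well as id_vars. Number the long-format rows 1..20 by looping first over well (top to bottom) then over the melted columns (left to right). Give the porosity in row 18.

40.29

20 rows total (5 × 4). Row 18: index ⌊(18-1)/4⌋ = 4 into well → W38; (18-1) mod 4 = 1 into the melted columns → 1150.
So row 18 is (W38, 1150, 40.29); porosity = 40.29.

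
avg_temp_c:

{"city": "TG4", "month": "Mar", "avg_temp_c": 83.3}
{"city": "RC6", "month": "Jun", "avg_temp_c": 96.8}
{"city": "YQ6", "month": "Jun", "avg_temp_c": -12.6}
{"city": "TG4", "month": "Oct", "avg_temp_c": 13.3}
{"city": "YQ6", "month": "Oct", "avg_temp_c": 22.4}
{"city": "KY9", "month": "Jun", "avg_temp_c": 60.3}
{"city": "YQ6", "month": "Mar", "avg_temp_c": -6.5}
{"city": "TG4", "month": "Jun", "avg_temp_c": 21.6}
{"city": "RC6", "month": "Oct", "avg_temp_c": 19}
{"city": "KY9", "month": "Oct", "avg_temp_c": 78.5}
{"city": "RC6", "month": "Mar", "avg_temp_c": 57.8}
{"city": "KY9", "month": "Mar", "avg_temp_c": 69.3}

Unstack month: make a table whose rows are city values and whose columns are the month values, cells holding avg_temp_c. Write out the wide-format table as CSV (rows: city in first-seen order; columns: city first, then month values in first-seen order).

Columns: city plus the 3 distinct month values (Mar, Jun, Oct).
For example, row TG4 column Mar takes avg_temp_c=83.3 from the long row (TG4, Mar).

city,Mar,Jun,Oct
TG4,83.3,21.6,13.3
RC6,57.8,96.8,19
YQ6,-6.5,-12.6,22.4
KY9,69.3,60.3,78.5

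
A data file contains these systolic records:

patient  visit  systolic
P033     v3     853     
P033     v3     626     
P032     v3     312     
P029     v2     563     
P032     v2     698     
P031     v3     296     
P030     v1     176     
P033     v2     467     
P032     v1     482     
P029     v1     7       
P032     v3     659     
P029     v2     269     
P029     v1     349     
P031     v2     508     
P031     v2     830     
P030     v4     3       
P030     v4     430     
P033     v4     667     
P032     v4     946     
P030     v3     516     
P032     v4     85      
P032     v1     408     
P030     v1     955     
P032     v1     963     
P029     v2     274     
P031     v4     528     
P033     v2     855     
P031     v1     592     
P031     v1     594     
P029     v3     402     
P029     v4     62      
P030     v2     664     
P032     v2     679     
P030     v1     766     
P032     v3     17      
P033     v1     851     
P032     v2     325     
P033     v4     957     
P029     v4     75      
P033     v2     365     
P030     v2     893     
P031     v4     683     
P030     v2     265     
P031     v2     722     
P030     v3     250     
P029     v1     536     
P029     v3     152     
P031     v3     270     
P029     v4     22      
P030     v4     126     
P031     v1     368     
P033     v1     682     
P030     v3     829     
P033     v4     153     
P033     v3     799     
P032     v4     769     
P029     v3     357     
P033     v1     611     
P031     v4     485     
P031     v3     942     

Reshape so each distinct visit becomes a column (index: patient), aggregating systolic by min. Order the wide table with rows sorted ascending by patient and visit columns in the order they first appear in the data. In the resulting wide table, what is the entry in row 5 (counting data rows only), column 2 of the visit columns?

With rows sorted ascending by patient, row 5 is patient=P033. visit columns in first-appearance order: v3, v2, v1, v4; column 2 is v2.
Long rows with patient=P033, visit=v2: min(467, 855, 365) = 365.

365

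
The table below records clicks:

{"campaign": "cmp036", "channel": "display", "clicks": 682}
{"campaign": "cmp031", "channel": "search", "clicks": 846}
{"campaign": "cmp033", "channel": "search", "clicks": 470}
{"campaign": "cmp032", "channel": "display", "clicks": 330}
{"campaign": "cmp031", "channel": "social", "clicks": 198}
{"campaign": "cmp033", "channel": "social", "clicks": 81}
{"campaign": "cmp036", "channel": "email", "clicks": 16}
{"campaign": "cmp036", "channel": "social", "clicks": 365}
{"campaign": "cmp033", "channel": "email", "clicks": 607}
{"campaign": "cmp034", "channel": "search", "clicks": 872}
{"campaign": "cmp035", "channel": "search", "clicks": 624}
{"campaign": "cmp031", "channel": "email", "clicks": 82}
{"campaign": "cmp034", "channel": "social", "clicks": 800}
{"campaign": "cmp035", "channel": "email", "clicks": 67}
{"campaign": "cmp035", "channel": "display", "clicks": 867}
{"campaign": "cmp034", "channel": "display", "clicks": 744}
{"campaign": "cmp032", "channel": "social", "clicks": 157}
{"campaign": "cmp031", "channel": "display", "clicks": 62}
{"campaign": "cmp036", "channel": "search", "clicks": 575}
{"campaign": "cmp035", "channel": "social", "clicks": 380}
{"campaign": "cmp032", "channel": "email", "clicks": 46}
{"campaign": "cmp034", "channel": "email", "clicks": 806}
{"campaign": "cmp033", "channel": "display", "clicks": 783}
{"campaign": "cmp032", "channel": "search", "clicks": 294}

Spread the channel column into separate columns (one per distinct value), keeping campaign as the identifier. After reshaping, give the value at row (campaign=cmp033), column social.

Wide layout: rows indexed by campaign, columns are the 4 distinct channel values (display, search, social, email).
Cell (campaign=cmp033, channel=social) draws from the long row where campaign=cmp033 and channel=social, which has clicks=81.

81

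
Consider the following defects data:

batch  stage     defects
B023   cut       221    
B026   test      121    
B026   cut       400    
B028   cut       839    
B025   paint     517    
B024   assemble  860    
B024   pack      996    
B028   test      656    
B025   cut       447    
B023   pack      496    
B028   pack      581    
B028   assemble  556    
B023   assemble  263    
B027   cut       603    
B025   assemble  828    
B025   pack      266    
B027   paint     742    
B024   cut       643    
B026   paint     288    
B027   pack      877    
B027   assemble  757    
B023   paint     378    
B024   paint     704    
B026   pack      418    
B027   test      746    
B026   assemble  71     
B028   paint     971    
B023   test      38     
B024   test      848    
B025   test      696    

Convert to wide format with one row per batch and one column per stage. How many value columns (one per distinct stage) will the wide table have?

5 distinct stage values: test, paint, assemble, cut, pack.

5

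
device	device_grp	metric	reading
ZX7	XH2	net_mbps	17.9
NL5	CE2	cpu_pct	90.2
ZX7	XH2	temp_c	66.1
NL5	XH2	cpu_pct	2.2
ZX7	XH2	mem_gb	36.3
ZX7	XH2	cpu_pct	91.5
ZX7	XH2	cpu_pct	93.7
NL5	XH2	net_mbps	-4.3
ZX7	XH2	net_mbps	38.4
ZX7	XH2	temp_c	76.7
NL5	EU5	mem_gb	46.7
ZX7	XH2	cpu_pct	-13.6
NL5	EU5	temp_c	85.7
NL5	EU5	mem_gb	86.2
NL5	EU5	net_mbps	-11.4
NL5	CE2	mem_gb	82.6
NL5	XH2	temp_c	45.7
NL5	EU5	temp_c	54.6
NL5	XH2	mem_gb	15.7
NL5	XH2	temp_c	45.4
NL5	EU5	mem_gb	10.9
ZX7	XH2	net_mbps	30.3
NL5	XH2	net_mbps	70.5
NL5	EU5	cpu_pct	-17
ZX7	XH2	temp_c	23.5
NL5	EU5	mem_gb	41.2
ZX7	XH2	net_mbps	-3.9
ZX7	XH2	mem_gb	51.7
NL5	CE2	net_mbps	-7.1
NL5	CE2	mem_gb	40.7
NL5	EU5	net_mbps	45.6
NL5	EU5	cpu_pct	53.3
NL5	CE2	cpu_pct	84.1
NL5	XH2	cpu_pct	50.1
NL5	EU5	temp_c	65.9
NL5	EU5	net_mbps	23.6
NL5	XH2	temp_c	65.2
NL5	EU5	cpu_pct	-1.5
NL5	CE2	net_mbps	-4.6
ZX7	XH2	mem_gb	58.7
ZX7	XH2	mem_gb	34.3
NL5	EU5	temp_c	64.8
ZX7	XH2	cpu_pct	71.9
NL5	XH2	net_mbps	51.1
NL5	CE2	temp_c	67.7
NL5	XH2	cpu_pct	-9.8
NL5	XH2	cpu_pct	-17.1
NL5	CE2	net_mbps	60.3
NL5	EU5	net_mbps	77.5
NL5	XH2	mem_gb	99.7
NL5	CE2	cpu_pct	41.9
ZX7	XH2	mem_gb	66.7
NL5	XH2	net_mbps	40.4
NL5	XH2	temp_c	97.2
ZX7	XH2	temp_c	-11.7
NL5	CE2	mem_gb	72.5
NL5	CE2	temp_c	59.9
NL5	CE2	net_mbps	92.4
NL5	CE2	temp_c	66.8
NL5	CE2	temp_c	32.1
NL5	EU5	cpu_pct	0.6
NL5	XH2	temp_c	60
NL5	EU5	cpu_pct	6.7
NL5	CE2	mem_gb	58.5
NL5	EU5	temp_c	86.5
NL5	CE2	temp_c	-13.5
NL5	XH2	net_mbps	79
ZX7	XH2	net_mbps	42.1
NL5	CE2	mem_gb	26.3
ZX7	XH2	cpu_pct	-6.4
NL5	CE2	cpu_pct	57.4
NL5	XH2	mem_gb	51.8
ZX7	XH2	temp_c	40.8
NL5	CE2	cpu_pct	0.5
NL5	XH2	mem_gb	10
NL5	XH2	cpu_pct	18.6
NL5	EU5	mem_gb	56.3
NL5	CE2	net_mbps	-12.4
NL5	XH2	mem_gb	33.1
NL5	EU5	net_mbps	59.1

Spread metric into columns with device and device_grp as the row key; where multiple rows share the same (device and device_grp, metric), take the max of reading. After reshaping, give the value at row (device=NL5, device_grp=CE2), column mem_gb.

Rows with device=NL5, device_grp=CE2 and metric=mem_gb: reading values are 82.6, 40.7, 72.5, 58.5, 26.3.
max(82.6, 40.7, 72.5, 58.5, 26.3) = 82.6.

82.6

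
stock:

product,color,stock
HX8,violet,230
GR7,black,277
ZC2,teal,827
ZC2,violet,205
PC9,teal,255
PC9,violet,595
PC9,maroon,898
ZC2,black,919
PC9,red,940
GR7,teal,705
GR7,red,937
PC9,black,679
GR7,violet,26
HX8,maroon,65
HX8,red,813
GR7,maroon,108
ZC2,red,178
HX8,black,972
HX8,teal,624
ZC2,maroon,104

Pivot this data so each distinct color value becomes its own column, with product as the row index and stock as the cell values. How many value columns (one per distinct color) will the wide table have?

5

5 distinct color values: red, maroon, black, teal, violet.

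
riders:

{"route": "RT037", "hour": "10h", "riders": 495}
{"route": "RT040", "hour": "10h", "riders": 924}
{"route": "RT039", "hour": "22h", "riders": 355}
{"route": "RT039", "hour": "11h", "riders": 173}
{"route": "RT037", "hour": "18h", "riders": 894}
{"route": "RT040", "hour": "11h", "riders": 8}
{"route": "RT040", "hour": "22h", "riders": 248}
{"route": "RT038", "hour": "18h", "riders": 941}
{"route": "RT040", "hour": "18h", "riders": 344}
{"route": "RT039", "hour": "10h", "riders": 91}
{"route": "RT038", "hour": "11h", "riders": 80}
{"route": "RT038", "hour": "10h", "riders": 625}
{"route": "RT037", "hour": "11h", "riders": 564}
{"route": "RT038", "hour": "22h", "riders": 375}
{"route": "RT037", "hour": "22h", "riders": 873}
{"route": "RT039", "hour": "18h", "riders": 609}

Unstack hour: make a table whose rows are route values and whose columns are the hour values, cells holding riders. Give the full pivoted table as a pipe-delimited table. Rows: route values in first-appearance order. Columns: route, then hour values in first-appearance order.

Columns: route plus the 4 distinct hour values (10h, 22h, 11h, 18h).
For example, row RT037 column 10h takes riders=495 from the long row (RT037, 10h).

| route | 10h | 22h | 11h | 18h |
| RT037 | 495 | 873 | 564 | 894 |
| RT040 | 924 | 248 | 8 | 344 |
| RT039 | 91 | 355 | 173 | 609 |
| RT038 | 625 | 375 | 80 | 941 |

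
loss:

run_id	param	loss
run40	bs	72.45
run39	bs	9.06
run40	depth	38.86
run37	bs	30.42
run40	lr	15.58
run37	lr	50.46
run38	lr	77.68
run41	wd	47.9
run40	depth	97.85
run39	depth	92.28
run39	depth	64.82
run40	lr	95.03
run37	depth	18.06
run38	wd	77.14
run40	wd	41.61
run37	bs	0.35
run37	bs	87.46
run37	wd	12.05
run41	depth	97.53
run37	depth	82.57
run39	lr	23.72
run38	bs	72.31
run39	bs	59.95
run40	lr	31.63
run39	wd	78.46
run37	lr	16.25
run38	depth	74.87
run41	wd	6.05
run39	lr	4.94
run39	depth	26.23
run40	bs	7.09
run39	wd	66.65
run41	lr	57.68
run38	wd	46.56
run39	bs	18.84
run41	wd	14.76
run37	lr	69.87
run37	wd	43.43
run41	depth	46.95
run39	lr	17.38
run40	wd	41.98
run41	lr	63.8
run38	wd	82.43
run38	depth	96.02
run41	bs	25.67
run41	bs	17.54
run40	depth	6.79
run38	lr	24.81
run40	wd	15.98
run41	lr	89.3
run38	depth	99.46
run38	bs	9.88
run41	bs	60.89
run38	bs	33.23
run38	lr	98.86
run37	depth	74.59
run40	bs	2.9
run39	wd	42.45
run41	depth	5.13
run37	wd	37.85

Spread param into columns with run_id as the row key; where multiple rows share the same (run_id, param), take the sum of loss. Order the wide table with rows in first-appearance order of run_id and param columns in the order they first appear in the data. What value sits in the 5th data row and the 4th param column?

With rows in first-appearance order of run_id, row 5 is run_id=run41. param columns in first-appearance order: bs, depth, lr, wd; column 4 is wd.
Long rows with run_id=run41, param=wd: 47.9 + 6.05 + 14.76 = 68.71.

68.71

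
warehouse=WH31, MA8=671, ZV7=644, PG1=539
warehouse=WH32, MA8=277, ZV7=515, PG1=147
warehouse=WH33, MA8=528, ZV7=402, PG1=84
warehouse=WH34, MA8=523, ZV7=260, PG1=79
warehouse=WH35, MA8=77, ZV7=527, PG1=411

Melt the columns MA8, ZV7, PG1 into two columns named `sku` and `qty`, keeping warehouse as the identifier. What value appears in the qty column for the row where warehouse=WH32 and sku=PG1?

147

Unpivoting turns each (warehouse, wide-column) pair into one long row.
The wide cell at row WH32, column PG1 holds 147, so the long row (WH32, PG1) has qty=147.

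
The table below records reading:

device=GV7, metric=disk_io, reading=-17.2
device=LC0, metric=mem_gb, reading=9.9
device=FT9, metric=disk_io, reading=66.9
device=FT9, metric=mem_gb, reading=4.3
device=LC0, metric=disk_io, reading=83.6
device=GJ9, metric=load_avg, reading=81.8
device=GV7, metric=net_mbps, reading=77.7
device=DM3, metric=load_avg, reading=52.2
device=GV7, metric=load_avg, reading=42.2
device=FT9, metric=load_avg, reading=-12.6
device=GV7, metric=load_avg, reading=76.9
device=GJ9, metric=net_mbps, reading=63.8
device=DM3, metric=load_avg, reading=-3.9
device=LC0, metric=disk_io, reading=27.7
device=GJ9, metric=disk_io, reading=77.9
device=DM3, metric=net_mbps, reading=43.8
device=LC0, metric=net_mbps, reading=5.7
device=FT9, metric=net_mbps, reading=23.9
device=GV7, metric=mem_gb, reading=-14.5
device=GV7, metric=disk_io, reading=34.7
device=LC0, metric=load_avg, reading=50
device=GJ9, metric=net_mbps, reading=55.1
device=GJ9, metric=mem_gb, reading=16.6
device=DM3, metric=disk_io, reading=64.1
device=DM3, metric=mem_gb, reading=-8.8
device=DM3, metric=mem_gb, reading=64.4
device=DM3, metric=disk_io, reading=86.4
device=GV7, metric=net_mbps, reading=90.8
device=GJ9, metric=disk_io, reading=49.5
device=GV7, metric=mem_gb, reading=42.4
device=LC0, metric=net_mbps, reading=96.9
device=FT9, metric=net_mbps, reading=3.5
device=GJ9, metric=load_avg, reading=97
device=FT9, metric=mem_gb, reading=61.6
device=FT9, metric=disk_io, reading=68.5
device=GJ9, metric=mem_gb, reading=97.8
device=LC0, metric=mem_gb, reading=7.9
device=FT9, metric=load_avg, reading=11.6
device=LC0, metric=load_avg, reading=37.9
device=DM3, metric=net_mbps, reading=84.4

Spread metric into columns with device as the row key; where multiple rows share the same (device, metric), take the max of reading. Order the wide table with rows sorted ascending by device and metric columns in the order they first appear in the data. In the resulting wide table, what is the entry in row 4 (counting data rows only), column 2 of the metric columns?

With rows sorted ascending by device, row 4 is device=GV7. metric columns in first-appearance order: disk_io, mem_gb, load_avg, net_mbps; column 2 is mem_gb.
Long rows with device=GV7, metric=mem_gb: max(-14.5, 42.4) = 42.4.

42.4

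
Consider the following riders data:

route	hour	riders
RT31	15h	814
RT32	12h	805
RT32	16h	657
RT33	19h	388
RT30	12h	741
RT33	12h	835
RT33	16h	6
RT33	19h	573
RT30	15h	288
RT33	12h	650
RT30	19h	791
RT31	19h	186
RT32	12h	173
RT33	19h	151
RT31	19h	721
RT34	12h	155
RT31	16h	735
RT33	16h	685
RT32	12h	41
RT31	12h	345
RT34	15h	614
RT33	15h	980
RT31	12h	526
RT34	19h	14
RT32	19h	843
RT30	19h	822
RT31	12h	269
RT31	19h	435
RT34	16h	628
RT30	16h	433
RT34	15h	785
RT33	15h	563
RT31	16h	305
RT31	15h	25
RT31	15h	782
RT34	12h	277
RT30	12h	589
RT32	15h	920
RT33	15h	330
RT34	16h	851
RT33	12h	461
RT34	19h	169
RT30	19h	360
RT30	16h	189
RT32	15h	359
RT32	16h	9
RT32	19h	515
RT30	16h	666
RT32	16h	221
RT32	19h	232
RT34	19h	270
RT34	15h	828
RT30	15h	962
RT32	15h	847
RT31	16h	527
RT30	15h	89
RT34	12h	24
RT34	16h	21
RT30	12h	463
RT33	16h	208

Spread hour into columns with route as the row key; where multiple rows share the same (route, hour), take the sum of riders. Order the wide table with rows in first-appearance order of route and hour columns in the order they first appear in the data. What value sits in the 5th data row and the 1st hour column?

With rows in first-appearance order of route, row 5 is route=RT34. hour columns in first-appearance order: 15h, 12h, 16h, 19h; column 1 is 15h.
Long rows with route=RT34, hour=15h: 614 + 785 + 828 = 2227.

2227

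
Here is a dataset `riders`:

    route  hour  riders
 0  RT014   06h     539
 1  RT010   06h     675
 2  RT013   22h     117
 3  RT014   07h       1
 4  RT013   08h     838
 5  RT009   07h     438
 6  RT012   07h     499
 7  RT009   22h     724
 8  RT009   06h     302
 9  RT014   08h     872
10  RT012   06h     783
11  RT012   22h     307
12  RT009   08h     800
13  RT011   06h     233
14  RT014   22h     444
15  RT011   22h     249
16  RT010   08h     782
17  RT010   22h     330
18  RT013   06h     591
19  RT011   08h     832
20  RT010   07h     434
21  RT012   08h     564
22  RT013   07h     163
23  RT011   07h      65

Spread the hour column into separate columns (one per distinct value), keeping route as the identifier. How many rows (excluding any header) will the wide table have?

6 distinct route values → 6 rows.

6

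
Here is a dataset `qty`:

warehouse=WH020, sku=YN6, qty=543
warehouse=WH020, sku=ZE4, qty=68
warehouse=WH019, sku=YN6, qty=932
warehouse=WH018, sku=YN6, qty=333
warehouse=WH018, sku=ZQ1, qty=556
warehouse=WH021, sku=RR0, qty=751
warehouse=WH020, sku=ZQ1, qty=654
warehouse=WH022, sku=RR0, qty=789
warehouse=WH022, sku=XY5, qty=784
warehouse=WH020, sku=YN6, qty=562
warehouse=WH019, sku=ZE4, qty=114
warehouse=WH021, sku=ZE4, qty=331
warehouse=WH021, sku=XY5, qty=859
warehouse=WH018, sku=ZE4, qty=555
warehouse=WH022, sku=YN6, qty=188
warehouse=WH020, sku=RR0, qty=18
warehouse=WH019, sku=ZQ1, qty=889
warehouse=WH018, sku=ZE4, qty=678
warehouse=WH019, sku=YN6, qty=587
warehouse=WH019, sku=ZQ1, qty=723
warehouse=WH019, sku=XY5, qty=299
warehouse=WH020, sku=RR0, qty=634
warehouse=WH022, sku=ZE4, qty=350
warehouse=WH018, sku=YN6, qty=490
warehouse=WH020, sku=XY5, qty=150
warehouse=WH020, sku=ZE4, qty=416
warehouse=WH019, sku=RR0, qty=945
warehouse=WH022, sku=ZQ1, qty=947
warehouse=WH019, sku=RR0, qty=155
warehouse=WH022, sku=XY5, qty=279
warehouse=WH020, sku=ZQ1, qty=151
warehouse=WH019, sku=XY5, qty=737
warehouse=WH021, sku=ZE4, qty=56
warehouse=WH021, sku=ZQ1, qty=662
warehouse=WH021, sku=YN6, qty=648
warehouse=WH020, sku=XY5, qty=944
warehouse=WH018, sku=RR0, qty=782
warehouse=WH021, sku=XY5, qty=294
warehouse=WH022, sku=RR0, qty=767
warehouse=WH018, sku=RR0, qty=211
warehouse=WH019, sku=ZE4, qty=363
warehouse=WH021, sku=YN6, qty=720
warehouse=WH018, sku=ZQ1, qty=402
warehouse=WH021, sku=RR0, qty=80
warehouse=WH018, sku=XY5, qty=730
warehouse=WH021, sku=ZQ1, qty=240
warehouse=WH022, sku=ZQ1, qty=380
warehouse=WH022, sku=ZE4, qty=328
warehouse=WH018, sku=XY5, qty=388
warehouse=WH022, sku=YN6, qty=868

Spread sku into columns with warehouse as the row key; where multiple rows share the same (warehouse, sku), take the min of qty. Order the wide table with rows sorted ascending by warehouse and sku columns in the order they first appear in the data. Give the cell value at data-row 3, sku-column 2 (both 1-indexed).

68

With rows sorted ascending by warehouse, row 3 is warehouse=WH020. sku columns in first-appearance order: YN6, ZE4, ZQ1, RR0, XY5; column 2 is ZE4.
Long rows with warehouse=WH020, sku=ZE4: min(68, 416) = 68.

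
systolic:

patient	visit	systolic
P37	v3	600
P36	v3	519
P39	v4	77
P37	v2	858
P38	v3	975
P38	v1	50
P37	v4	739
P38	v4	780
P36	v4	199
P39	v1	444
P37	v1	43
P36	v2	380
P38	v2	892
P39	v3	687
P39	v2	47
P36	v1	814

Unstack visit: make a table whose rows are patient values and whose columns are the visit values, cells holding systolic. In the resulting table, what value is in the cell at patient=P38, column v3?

975

Wide layout: rows indexed by patient, columns are the 4 distinct visit values (v3, v4, v2, v1).
Cell (patient=P38, visit=v3) draws from the long row where patient=P38 and visit=v3, which has systolic=975.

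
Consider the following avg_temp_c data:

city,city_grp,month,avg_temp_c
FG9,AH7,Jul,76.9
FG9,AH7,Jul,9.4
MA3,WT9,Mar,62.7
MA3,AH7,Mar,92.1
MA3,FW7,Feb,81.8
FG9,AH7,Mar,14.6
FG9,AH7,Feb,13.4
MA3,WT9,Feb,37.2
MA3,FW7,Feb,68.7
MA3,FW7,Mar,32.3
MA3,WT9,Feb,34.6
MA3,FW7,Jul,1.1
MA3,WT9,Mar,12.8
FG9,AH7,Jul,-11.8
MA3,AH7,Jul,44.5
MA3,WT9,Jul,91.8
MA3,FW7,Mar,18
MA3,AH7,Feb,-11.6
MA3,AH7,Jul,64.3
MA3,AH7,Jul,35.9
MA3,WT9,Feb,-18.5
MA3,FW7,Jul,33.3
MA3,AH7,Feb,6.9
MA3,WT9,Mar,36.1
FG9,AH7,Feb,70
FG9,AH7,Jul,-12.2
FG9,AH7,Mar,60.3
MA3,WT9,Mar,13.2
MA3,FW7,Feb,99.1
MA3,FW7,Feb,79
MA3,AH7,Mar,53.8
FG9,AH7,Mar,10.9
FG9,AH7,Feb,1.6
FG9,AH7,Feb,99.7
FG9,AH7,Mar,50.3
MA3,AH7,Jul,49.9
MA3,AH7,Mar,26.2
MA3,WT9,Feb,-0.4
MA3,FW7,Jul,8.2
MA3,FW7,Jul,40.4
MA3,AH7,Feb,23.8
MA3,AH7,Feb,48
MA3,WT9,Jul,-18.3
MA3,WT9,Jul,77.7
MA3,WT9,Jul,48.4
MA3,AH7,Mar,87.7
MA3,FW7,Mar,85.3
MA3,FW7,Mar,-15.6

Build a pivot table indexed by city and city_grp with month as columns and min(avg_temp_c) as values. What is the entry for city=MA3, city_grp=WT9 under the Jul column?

Rows with city=MA3, city_grp=WT9 and month=Jul: avg_temp_c values are 91.8, -18.3, 77.7, 48.4.
min(91.8, -18.3, 77.7, 48.4) = -18.3.

-18.3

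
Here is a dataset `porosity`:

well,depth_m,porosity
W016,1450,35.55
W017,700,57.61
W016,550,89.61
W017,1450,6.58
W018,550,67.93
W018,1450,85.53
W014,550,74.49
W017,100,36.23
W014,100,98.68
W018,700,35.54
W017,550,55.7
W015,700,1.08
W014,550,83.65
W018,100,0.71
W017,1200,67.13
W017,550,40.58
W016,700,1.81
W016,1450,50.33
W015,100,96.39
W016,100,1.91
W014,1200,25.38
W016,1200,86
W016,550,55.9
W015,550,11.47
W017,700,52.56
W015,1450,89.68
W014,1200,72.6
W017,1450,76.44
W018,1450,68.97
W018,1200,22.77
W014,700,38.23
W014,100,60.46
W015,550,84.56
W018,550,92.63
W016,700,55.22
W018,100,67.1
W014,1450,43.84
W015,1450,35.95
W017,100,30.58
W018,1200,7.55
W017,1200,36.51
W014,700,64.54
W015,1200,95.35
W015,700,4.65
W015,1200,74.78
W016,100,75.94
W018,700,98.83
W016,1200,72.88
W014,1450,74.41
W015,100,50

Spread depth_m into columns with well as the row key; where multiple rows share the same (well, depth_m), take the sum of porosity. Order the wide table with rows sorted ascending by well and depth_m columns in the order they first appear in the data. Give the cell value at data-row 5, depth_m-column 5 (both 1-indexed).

With rows sorted ascending by well, row 5 is well=W018. depth_m columns in first-appearance order: 1450, 700, 550, 100, 1200; column 5 is 1200.
Long rows with well=W018, depth_m=1200: 22.77 + 7.55 = 30.32.

30.32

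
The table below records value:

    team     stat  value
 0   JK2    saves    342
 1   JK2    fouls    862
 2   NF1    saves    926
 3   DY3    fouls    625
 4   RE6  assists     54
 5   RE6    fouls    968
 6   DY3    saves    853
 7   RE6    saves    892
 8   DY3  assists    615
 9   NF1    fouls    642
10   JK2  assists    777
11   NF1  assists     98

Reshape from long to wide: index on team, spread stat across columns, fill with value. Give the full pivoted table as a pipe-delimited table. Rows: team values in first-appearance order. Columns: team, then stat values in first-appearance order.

Columns: team plus the 3 distinct stat values (saves, fouls, assists).
For example, row JK2 column saves takes value=342 from the long row (JK2, saves).

| team | saves | fouls | assists |
| JK2 | 342 | 862 | 777 |
| NF1 | 926 | 642 | 98 |
| DY3 | 853 | 625 | 615 |
| RE6 | 892 | 968 | 54 |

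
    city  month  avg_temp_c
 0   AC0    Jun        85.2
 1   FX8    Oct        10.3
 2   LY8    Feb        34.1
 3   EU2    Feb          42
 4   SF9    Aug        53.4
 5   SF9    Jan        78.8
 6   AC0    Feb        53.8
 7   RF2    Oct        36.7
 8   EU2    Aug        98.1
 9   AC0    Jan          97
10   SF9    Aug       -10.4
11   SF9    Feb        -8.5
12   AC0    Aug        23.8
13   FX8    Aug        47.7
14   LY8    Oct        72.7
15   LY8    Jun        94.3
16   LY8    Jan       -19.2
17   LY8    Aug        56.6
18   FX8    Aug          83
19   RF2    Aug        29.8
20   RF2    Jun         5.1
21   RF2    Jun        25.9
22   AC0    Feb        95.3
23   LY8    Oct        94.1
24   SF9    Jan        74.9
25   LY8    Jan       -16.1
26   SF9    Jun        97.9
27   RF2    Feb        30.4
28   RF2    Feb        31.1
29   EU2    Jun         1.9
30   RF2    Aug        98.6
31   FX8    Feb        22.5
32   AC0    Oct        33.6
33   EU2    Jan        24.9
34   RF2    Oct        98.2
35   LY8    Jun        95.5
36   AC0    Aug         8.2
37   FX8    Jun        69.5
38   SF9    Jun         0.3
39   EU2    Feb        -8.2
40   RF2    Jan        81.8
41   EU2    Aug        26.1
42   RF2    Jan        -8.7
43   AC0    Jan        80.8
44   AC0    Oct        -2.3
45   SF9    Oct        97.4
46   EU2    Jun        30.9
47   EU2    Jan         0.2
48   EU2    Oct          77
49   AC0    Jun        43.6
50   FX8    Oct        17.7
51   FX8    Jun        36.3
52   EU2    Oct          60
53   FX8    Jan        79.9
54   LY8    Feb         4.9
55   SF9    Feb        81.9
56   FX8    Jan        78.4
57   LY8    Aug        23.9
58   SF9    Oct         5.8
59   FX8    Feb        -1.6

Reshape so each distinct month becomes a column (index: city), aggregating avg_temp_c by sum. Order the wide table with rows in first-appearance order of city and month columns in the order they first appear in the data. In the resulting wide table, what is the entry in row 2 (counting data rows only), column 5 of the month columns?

158.3

With rows in first-appearance order of city, row 2 is city=FX8. month columns in first-appearance order: Jun, Oct, Feb, Aug, Jan; column 5 is Jan.
Long rows with city=FX8, month=Jan: 79.9 + 78.4 = 158.3.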